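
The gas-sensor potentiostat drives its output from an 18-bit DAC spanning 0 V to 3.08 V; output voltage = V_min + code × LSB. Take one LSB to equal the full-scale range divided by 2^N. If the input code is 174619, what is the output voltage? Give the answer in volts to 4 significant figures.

2.052 V

Full-scale range = 3.08 V. LSB = 3.08 V / 2^18.
V_out = 0 + 174619 × (3.08/262144) V
      = 0 V + 2.05165 V = 2.05165 V.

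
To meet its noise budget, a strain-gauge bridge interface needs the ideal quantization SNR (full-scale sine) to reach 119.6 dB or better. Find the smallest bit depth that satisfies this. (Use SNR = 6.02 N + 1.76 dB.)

20 bits

Solving 6.02 N ≥ 119.6 − 1.76: N ≥ 19.575. Round up → N = 20.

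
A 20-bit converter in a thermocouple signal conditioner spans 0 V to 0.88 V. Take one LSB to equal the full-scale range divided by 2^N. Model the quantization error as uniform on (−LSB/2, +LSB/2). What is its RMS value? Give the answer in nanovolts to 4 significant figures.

Range is 0.88 V.
LSB = 0.88 V ÷ 2^20 = 0.88/1048576 V = 0.839233 µV.
V_rms = LSB/√12 = 0.839233 µV / √12 = 242.3 nV.

242.3 nV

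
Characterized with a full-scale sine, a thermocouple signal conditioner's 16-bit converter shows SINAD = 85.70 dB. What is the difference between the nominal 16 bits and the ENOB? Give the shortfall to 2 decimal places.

2.06 bits

ENOB = (SINAD − 1.76)/6.02 = (85.70 − 1.76)/6.02 = 13.9435 bits.
16 − 13.9435 = 2.06 bits below nominal.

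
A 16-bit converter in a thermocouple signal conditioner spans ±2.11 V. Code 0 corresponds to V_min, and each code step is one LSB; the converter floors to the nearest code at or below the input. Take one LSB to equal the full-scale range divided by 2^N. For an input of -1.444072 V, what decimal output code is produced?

10341

The full-scale span is 2.11 − (-2.11) = 4.22 V. LSB = 4.22 V / 2^16 ≈ 64.39 µV.
(V_in − V_min) × 2^16/range = (-1.444072 − (-2.11)) × 65536/4.22 = 10341.767.
Floor → code = 10341.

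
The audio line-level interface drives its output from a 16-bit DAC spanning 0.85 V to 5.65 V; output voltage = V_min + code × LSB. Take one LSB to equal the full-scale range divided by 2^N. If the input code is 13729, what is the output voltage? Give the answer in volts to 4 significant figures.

Span: 5.65 V − (0.85 V) = 4.8 V. LSB = 4.8 V / 2^16.
V_out = V_min + code × LSB = 0.85 V + 13729 × 4.8 V / 65536
      = 0.85 + 1.00554 = 1.85554 V.

1.856 V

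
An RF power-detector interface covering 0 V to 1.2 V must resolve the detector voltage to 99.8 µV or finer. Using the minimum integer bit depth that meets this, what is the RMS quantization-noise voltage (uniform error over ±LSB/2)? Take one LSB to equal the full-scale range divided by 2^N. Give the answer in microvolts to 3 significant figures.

21.1 µV

V_FS = 1.2 V.
Required number of levels: 1.2/99.8 µV = 12024; smallest N with 2^N ≥ that is 14.
One LSB is 1.2 V / 16384 = 73.242 µV.
σ_q = LSB/√12 = 73.242 µV/3.4641 = 21.1 µV.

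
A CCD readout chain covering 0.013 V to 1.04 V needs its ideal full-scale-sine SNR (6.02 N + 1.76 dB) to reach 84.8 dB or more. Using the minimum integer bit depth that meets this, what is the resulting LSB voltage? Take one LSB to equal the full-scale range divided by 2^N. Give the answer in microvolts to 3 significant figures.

62.7 µV

Range = 1.04 − (0.013) = 1.027 V.
6.02 N + 1.76 ≥ 84.8 gives N ≥ 13.794, so the minimum integer is 14.
LSB = 1.027 V / 2^14 = 62.7 µV.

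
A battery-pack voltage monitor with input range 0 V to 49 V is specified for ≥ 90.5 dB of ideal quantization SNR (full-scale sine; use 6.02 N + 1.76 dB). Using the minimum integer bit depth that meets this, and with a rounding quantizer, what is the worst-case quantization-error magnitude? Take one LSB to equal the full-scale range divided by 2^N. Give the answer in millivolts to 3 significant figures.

0.748 mV

Span = 49 V.
Solving 6.02 N ≥ 90.5 − 1.76: N ≥ 14.741. Round up → N = 15.
One LSB is 49 V / 32768 = 1.4954 mV.
Half an LSB is 0.748 mV.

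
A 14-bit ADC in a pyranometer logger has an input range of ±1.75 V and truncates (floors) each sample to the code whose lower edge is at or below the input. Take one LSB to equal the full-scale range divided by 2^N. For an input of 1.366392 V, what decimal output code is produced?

14588

Full-scale range = 1.75 V − (-1.75 V) = 3.5 V. LSB = 3.5 V / 2^14 ≈ 213.6 µV.
code = ⌊(V_in − V_min)/LSB⌋ = ⌊(V_in − V_min) × 2^14 / range⌋
     = ⌊(1.366392 − (-1.75)) × 16384 / 3.5⌋ = ⌊3.116392 × 16384/3.5⌋
     = ⌊14588.276⌋ = 14588.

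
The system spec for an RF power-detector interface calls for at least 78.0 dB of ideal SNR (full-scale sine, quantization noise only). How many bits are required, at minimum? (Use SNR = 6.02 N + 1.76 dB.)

Solving 6.02 N ≥ 78.0 − 1.76: N ≥ 12.664. Round up → N = 13.

13 bits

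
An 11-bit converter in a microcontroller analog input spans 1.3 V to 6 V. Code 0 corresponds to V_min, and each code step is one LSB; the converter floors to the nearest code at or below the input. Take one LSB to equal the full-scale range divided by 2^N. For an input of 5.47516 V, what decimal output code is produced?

1819

Full-scale range = 6 V − (1.3 V) = 4.7 V. LSB = 4.7 V / 2^11 ≈ 2.295 mV.
(V_in − V_min) × 2^11/range = (5.47516 − (1.3)) × 2048/4.7 = 1819.304.
Floor → code = 1819.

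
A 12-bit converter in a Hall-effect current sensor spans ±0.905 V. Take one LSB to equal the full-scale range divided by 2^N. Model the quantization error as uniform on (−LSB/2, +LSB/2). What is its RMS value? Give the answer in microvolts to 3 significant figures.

The full-scale span is 0.905 − (-0.905) = 1.81 V.
One LSB is 1.81 V / 4096 = 441.89 µV.
V_rms = LSB/√12 = 441.89 µV / √12 = 128 µV.

128 µV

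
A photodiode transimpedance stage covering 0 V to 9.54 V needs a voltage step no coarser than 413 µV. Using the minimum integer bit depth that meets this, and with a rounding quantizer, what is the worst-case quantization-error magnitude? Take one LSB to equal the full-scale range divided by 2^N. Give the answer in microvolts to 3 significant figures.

146 µV

V_FS = 9.54 V.
9.54 V / 413 µV = 23100. Since 2^14 = 16384 and 2^15 = 32768, N = 15.
LSB = 9.54 V ÷ 2^15 = 9.54/32768 V = 291.14 µV.
Max error for round-to-nearest is LSB/2 = 146 µV.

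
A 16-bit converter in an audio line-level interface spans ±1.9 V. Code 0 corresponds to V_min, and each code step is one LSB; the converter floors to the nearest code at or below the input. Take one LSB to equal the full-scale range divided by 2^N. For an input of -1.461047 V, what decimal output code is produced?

7570

The full-scale span is 1.9 − (-1.9) = 3.8 V. LSB = 3.8 V / 2^16 ≈ 57.98 µV.
V_in − V_min = -1.461047 − (-1.9) = 0.438953 V.
Divide by LSB: 0.438953 × 65536/3.8 = 7570.3221.
Truncating gives code 7570.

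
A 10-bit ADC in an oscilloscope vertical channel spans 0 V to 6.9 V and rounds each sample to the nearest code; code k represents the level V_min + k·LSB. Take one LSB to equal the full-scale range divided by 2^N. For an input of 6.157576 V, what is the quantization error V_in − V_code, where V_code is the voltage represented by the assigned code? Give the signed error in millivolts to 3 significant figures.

−1.21 mV

Span = 6.9 V. LSB = 6.9 V / 2^10 ≈ 6.738 mV.
Position in LSBs: (6.157576 − (0)) × 1024/6.9 = 913.8200; rounding gives k = 914.
Reconstructed level: 0 + 914 × 6.9/1024 V = 6.158789063 V.
e = 6.157576 − (6.158789063) = −1.21 mV.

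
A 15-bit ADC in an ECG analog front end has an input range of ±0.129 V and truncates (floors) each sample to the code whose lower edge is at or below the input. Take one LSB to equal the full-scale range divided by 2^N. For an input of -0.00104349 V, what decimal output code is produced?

The full-scale span is 0.129 − (-0.129) = 0.258 V. LSB = 0.258 V / 2^15 ≈ 7.874 µV.
V_in − V_min = -0.00104349 − (-0.129) = 0.12795651 V.
Divide by LSB: 0.12795651 × 32768/0.258 = 16251.4687.
Truncating gives code 16251.

16251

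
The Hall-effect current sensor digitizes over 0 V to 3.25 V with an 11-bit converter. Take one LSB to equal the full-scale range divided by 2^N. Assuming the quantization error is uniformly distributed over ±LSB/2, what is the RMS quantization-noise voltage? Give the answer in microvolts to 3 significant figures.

Span = 3.25 V.
LSB = 3.25 V ÷ 2^11 = 3.25/2048 V = 1.5869 mV.
RMS of a uniform error over width LSB is LSB/√12 = 458 µV.

458 µV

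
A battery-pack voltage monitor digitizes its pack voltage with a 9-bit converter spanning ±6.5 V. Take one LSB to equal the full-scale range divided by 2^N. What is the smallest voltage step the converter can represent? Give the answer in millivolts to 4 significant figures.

25.39 mV

The full-scale span is 6.5 − (-6.5) = 13 V.
Number of codes = 2^9 = 512.
LSB = 13 V / 2^9 = 25.39 mV.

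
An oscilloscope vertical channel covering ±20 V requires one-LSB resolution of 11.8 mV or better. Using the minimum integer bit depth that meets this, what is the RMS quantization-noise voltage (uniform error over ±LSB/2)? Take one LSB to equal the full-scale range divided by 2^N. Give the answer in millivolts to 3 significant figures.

Full-scale range = 20 V − (-20 V) = 40 V.
Levels needed ≥ 40/11.8 mV = 3390. 2^12 = 4096 suffices, so N_min = 12.
One LSB is 40 V / 4096 = 9.7656 mV.
RMS noise = LSB/√12 = 2.82 mV.

2.82 mV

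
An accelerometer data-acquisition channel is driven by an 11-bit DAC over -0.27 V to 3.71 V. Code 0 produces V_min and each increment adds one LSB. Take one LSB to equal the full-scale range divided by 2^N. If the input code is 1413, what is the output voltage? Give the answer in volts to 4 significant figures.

The full-scale span is 3.71 − (-0.27) = 3.98 V. LSB = 3.98 V / 2^11.
V_out = -0.27 + 1413 × (3.98/2048) V
      = -0.27 V + 2.74597 V = 2.47597 V.

2.476 V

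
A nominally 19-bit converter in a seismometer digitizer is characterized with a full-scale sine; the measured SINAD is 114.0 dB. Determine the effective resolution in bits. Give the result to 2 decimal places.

ENOB = (SINAD − 1.76) / 6.02 = (114.0 − 1.76) / 6.02 = 112.24 / 6.02 = 18.6445.

18.64 bits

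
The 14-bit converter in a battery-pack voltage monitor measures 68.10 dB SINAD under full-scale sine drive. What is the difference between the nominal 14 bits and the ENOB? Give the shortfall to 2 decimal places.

2.98 bits

Effective bits = (68.10 − 1.76)/6.02 = 11.0199.
Lost resolution: 14 − 11.0199 = 2.9801 bits.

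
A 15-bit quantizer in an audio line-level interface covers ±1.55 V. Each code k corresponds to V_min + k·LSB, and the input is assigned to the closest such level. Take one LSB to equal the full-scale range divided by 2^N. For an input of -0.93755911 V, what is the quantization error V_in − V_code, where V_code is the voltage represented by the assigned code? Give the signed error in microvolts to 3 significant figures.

Range = 1.55 − (-1.55) = 3.1 V. LSB = 3.1 V / 2^15 ≈ 94.60 µV.
(V_in − V_min)/LSB = (-0.93755911 − (-1.55)) × 32768/3.1 = 6473.6978 → nearest code k = 6474.
V_code = -1.55 + (6474/32768) × 3.1 = -0.93753051758 V.
Error = V_in − V_code = -0.93755911 − (-0.93753051758) = −28.6 µV.

−28.6 µV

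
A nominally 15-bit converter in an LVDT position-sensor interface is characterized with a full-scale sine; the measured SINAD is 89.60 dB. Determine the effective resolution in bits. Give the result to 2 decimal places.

14.59 bits

Inverting SNR = 6.02 N + 1.76: N_eff = (89.60 − 1.76)/6.02 = 14.5914.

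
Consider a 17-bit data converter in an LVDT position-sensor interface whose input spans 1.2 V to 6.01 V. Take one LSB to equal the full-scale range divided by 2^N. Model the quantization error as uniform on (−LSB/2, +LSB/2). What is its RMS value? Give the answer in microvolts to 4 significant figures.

The full-scale span is 6.01 − (1.2) = 4.81 V.
Step size = 4.81/131072 V = 36.6974 µV.
V_rms = LSB/√12 = 36.6974 µV / √12 = 10.59 µV.

10.59 µV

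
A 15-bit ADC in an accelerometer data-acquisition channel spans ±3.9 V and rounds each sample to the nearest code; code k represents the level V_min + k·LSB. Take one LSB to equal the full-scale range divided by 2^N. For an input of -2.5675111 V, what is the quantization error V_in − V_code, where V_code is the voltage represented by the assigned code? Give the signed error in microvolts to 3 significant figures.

Span: 3.9 V − (-3.9 V) = 7.8 V. LSB = 7.8 V / 2^15 ≈ 238.0 µV.
(V_in − V_min)/LSB = (-2.5675111 − (-3.9)) × 32768/7.8 = 5597.8200 → nearest code k = 5598.
Reconstructed level: -3.9 + 5598 × 7.8/32768 V = -2.5674682617 V.
V_in − V_code = -2.5675111 − (-2.5674682617) = −42.8 µV.

−42.8 µV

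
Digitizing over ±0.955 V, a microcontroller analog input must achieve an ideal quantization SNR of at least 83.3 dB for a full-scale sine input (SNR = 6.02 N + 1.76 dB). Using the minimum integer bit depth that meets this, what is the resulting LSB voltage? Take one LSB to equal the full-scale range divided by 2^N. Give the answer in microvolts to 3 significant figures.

117 µV

The full-scale span is 0.955 − (-0.955) = 1.91 V.
Solving 6.02 N ≥ 83.3 − 1.76: N ≥ 13.545. Round up → N = 14.
Step size = 1.91/16384 V = 117 µV.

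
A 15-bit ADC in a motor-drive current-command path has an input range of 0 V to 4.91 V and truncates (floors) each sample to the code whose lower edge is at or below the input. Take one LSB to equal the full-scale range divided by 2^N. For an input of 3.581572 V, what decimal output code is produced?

Range is 4.91 V. LSB = 4.91 V / 2^15 ≈ 149.8 µV.
code = ⌊(V_in − V_min)/LSB⌋ = ⌊(V_in − V_min) × 2^15 / range⌋
     = ⌊(3.581572 − (0)) × 32768 / 4.91⌋ = ⌊3.581572 × 32768/4.91⌋
     = ⌊23902.434⌋ = 23902.

23902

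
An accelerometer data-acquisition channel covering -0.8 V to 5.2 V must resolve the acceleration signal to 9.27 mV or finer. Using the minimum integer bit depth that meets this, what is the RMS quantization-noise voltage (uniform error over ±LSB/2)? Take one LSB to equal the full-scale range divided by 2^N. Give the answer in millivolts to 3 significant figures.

1.69 mV

Full-scale range = 5.2 V − (-0.8 V) = 6 V.
6 V / 9.27 mV = 647.2. Since 2^9 = 512 and 2^10 = 1024, N = 10.
Step size = 6/1024 V = 5.8594 mV.
RMS noise = LSB/√12 = 1.69 mV.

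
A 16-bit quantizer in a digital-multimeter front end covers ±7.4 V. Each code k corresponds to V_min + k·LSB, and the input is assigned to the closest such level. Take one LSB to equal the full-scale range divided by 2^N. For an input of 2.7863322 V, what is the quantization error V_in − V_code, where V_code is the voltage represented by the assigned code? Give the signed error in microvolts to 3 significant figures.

+40.7 µV

Span: 7.4 V − (-7.4 V) = 14.8 V. LSB = 14.8 V / 2^16 ≈ 225.8 µV.
(2.7863322 − (-7.4)) / LSB = 10.1863322 × 65536/14.8 = 45106.1802. Nearest integer: k = 45106.
V_code = V_min + k × range/2^16 = -7.4 + 45106 × 14.8/65536 = 2.7862915039 V.
Error = V_in − V_code = 2.7863322 − (2.7862915039) = +40.7 µV.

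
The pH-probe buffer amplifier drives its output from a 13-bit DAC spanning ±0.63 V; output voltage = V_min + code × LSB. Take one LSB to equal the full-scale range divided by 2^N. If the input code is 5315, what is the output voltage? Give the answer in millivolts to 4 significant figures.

Full-scale range = 0.63 V − (-0.63 V) = 1.26 V. LSB = 1.26 V / 2^13.
V_out = -0.63 + 5315 × (1.26/8192) V
      = -0.63 V + 0.817493 V = 0.187493 V.

187.5 mV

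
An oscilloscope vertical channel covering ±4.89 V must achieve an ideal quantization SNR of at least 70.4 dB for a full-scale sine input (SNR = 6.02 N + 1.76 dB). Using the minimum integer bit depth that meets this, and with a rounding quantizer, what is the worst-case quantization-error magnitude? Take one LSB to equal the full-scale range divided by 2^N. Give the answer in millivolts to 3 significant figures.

1.19 mV

Range = 4.89 − (-4.89) = 9.78 V.
N ≥ (70.4 − 1.76)/6.02 = 11.402 → N_min = 12.
LSB = 9.78 V ÷ 2^12 = 9.78/4096 V = 2.3877 mV.
Half an LSB is 1.19 mV.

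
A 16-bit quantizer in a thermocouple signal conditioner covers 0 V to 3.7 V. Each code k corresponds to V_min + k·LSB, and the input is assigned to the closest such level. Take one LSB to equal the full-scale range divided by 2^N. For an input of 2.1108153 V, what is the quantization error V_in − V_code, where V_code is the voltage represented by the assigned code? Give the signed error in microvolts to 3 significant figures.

Full-scale range = 3.7 V. LSB = 3.7 V / 2^16 ≈ 56.46 µV.
Position in LSBs: (2.1108153 − (0)) × 65536/3.7 = 37387.6734; rounding gives k = 37388.
V_code = V_min + k × range/2^16 = 0 + 37388 × 3.7/65536 = 2.1108337402 V.
V_in − V_code = 2.1108153 − (2.1108337402) = −18.4 µV.

−18.4 µV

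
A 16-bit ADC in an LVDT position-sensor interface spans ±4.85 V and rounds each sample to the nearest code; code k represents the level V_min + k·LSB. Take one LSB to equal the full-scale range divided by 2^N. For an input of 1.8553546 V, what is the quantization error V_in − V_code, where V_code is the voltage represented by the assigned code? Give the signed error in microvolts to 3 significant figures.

Range = 4.85 − (-4.85) = 9.7 V. LSB = 9.7 V / 2^16 ≈ 148.0 µV.
(1.8553546 − (-4.85)) / LSB = 6.7053546 × 65536/9.7 = 45303.3112. Nearest integer: k = 45303.
V_code = V_min + k × range/2^16 = -4.85 + 45303 × 9.7/65536 = 1.8553085327 V.
Error = V_in − V_code = 1.8553546 − (1.8553085327) = +46.1 µV.

+46.1 µV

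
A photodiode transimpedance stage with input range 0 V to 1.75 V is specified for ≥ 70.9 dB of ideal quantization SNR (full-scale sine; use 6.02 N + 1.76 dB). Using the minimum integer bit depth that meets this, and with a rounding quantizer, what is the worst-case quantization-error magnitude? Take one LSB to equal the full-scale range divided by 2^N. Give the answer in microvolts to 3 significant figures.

214 µV

Span = 1.75 V.
Required N = ⌈(70.9 − 1.76)/6.02⌉ = ⌈11.485⌉ = 12.
One LSB is 1.75 V / 4096 = 427.25 µV.
Half an LSB is 214 µV.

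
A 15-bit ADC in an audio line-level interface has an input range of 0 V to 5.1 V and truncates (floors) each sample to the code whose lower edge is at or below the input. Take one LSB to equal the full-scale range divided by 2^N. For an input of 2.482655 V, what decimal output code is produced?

Range is 5.1 V. LSB = 5.1 V / 2^15 ≈ 155.6 µV.
V_in − V_min = 2.482655 − (0) = 2.482655 V.
Divide by LSB: 2.482655 × 32768/5.1 = 15951.3018.
Truncating gives code 15951.

15951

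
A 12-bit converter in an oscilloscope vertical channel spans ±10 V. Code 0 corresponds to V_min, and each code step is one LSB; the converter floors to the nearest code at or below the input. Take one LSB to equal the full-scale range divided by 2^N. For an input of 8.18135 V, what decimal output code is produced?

3723

Range = 10 − (-10) = 20 V. LSB = 20 V / 2^12 ≈ 4.883 mV.
V_in − V_min = 8.18135 − (-10) = 18.18135 V.
Divide by LSB: 18.18135 × 4096/20 = 3723.5405.
Truncating gives code 3723.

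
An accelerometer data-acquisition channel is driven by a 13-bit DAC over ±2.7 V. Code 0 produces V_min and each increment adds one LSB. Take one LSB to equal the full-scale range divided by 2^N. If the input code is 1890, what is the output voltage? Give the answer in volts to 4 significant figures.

-1.454 V

Full-scale range = 2.7 V − (-2.7 V) = 5.4 V. LSB = 5.4 V / 2^13.
Output = V_min + (1890/8192) × range = -2.7 + 0.230713 × 5.4 V
      = -2.7 + 1.24585 = -1.45415 V.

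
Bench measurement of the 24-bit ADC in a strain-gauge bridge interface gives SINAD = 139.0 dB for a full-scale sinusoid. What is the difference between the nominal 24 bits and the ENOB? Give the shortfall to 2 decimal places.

Effective bits = (139.0 − 1.76)/6.02 = 22.7973.
24 − 22.7973 = 1.20 bits below nominal.

1.20 bits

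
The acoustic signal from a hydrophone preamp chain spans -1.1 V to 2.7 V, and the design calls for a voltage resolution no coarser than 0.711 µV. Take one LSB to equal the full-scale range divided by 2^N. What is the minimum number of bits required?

The full-scale span is 2.7 − (-1.1) = 3.8 V.
Need 2^N ≥ 3.8 V / 0.711 µV = 5.345e6 → N_min = 23.

23 bits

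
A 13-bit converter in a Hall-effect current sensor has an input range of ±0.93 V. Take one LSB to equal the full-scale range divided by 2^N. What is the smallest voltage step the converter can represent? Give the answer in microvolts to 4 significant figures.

The full-scale span is 0.93 − (-0.93) = 1.86 V.
Number of codes = 2^13 = 8192.
LSB = 1.86 V ÷ 2^13 = 1.86/8192 V = 227.1 µV.

227.1 µV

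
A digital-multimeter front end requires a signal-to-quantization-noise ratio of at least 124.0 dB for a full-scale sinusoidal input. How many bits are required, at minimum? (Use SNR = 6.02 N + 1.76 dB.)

6.02 N + 1.76 ≥ 124.0 gives N ≥ 20.306, so the minimum integer is 21.

21 bits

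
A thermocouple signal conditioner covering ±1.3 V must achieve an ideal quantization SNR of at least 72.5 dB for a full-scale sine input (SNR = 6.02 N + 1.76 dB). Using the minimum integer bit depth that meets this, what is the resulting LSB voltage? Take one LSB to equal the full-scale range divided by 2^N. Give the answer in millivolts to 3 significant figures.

Range = 1.3 − (-1.3) = 2.6 V.
Solving 6.02 N ≥ 72.5 − 1.76: N ≥ 11.751. Round up → N = 12.
One LSB is 2.6 V / 4096 = 0.635 mV.

0.635 mV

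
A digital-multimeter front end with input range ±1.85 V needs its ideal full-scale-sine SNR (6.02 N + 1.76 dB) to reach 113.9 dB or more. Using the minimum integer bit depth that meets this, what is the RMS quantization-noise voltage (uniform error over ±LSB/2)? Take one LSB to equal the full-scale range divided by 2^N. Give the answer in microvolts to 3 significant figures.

2.04 µV

Range = 1.85 − (-1.85) = 3.7 V.
Required N = ⌈(113.9 − 1.76)/6.02⌉ = ⌈18.628⌉ = 19.
LSB = 3.7 V ÷ 2^19 = 3.7/524288 V = 7.0572 µV.
V_rms = LSB/√12 = 2.04 µV.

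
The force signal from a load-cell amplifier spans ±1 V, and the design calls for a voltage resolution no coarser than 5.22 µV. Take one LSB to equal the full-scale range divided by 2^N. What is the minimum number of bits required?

Range = 1 − (-1) = 2 V.
Required number of levels: 2/5.22 µV = 383140; smallest N with 2^N ≥ that is 19.

19 bits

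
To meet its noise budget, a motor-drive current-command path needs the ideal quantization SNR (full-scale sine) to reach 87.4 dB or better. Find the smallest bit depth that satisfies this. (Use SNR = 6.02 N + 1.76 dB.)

Required N = ⌈(87.4 − 1.76)/6.02⌉ = ⌈14.226⌉ = 15.

15 bits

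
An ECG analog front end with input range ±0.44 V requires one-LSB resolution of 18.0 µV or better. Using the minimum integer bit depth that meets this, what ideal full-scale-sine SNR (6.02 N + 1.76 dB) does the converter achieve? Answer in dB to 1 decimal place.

98.1 dB

Range = 0.44 − (-0.44) = 0.88 V.
Levels needed ≥ 0.88/18.0 µV = 48890. 2^16 = 65536 suffices, so N_min = 16.
6.02(16) + 1.76 = 98.08 dB.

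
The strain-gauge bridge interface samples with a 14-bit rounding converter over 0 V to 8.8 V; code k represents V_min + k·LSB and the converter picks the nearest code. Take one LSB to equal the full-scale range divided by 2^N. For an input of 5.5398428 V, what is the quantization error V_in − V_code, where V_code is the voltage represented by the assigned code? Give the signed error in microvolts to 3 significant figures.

V_FS = 8.8 V. LSB = 8.8 V / 2^14 ≈ 0.5371 mV.
Position in LSBs: (5.5398428 − (0)) × 16384/8.8 = 10314.1800; rounding gives k = 10314.
Reconstructed level: 0 + 10314 × 8.8/16384 V = 5.5397460938 V.
Error = V_in − V_code = 5.5398428 − (5.5397460938) = +96.7 µV.

+96.7 µV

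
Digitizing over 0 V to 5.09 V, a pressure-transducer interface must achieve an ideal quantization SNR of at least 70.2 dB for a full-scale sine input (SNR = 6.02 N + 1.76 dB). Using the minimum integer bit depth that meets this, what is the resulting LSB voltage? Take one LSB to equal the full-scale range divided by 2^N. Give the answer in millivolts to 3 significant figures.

1.24 mV

Range is 5.09 V.
6.02 N + 1.76 ≥ 70.2 gives N ≥ 11.369, so the minimum integer is 12.
Step size = 5.09/4096 V = 1.24 mV.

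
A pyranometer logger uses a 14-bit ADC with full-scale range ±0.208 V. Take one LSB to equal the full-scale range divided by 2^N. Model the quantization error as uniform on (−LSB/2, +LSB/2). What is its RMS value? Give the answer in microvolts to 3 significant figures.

The full-scale span is 0.208 − (-0.208) = 0.416 V.
One LSB is 0.416 V / 16384 = 25.391 µV.
σ_q = LSB/√12 = 25.391 µV/3.4641 = 7.33 µV.

7.33 µV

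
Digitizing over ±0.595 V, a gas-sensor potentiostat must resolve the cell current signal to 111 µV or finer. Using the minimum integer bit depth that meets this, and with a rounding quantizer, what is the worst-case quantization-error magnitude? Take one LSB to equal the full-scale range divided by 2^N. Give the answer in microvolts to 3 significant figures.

Span: 0.595 V − (-0.595 V) = 1.19 V.
Levels needed ≥ 1.19/111 µV = 10720. 2^14 = 16384 suffices, so N_min = 14.
Step size = 1.19/16384 V = 72.632 µV.
Half an LSB is 36.3 µV.

36.3 µV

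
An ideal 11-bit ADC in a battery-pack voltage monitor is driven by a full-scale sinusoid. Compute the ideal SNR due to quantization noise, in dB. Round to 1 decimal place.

68.0 dB

Ideal quantization SNR: 6.02 × 11 + 1.76 dB = 68.0 dB.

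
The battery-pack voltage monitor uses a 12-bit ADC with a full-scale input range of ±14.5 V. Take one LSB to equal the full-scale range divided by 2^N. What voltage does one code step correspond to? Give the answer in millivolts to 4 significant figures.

Span: 14.5 V − (-14.5 V) = 29 V.
There are 2^12 = 4096 steps.
Step size = 29/4096 V = 7.080 mV.

7.080 mV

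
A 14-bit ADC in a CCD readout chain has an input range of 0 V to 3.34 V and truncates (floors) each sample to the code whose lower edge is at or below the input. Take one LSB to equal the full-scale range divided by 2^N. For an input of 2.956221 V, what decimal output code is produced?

14501

Span = 3.34 V. LSB = 3.34 V / 2^14 ≈ 203.9 µV.
(V_in − V_min) × 2^14/range = (2.956221 − (0)) × 16384/3.34 = 14501.415.
Floor → code = 14501.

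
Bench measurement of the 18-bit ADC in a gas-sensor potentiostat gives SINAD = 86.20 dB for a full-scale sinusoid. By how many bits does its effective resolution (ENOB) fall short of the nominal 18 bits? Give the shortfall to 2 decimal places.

3.97 bits

ENOB = (SINAD − 1.76)/6.02 = (86.20 − 1.76)/6.02 = 14.0266 bits.
18 − 14.0266 = 3.97 bits below nominal.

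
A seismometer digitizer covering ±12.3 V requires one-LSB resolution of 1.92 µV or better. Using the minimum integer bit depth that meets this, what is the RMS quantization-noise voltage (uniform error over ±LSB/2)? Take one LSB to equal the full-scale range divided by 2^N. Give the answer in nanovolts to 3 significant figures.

423 nV

The full-scale span is 12.3 − (-12.3) = 24.6 V.
Levels needed ≥ 24.6/1.92 µV = 1.281e7. 2^24 = 16777216 suffices, so N_min = 24.
Step size = 24.6/16777216 V = 1.4663 µV.
RMS noise = LSB/√12 = 423 nV.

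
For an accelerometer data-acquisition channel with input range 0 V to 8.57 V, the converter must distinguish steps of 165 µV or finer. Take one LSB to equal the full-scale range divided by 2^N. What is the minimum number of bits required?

Full-scale range = 8.57 V.
Required number of levels: 8.57/165 µV = 51939; smallest N with 2^N ≥ that is 16.

16 bits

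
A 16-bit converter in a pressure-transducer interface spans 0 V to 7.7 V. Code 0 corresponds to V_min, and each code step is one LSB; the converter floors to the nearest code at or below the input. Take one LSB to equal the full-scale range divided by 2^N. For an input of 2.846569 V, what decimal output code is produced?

Full-scale range = 7.7 V. LSB = 7.7 V / 2^16 ≈ 117.5 µV.
V_in − V_min = 2.846569 − (0) = 2.846569 V.
Divide by LSB: 2.846569 × 65536/7.7 = 24227.6293.
Truncating gives code 24227.

24227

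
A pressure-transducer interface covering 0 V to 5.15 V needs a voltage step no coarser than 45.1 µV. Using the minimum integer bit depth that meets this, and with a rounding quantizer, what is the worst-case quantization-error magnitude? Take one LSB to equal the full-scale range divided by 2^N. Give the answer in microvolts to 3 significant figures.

Span = 5.15 V.
5.15 V / 45.1 µV = 114200. Since 2^16 = 65536 and 2^17 = 131072, N = 17.
LSB = 5.15 V ÷ 2^17 = 5.15/131072 V = 39.291 µV.
|e|_max = LSB/2 = 19.6 µV.

19.6 µV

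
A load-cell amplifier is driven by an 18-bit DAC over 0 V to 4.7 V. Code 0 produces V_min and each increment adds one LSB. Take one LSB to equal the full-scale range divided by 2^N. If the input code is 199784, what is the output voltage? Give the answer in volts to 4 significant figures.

Span = 4.7 V. LSB = 4.7 V / 2^18.
V_out = V_min + code × LSB = 0 V + 199784 × 4.7 V / 262144
      = 0 + 3.58194 = 3.58194 V.

3.582 V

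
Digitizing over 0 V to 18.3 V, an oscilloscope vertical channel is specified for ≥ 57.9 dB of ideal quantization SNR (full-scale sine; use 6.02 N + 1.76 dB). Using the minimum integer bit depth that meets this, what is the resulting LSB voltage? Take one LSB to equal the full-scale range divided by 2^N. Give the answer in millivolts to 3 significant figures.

17.9 mV

V_FS = 18.3 V.
N ≥ (57.9 − 1.76)/6.02 = 9.326 → N_min = 10.
LSB = 18.3 V / 2^10 = 17.9 mV.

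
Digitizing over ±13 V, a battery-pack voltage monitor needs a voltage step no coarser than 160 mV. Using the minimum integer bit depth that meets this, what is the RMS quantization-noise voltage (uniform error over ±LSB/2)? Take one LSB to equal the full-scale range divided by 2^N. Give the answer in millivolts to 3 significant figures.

Span: 13 V − (-13 V) = 26 V.
Need 2^N ≥ 26 V / 160 mV = 162.5 → N_min = 8.
Step size = 26/256 V = 101.56 mV.
RMS noise = LSB/√12 = 29.3 mV.

29.3 mV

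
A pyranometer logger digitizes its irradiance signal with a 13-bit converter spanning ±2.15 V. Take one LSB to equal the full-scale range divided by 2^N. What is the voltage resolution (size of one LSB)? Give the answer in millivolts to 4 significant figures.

Span: 2.15 V − (-2.15 V) = 4.3 V.
2^13 = 8192 levels.
Step size = 4.3/8192 V = 0.5249 mV.

0.5249 mV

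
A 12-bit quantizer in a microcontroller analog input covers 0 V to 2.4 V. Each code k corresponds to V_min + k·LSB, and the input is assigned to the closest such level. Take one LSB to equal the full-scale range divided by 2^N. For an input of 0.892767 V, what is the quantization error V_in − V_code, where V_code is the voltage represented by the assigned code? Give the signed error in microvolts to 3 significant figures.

V_FS = 2.4 V. LSB = 2.4 V / 2^12 ≈ 0.5859 mV.
(0.892767 − (0)) / LSB = 0.892767 × 4096/2.4 = 1523.6557. Nearest integer: k = 1524.
Reconstructed level: 0 + 1524 × 2.4/4096 V = 0.8929687500 V.
V_in − V_code = 0.892767 − (0.8929687500) = −202 µV.

−202 µV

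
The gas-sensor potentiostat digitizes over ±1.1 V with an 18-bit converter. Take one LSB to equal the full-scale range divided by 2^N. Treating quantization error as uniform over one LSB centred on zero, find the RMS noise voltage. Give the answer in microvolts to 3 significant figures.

The full-scale span is 1.1 − (-1.1) = 2.2 V.
LSB = 2.2 V ÷ 2^18 = 2.2/262144 V = 8.3923 µV.
V_rms = LSB/√12 = 8.3923 µV / √12 = 2.42 µV.

2.42 µV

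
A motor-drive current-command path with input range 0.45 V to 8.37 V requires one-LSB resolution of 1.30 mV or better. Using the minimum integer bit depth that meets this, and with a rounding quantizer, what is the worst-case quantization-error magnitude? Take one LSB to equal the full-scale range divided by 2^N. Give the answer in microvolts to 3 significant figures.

The full-scale span is 8.37 − (0.45) = 7.92 V.
Levels needed ≥ 7.92/1.30 mV = 6092. 2^13 = 8192 suffices, so N_min = 13.
One LSB is 7.92 V / 8192 = 0.96680 mV.
Half an LSB is 483 µV.

483 µV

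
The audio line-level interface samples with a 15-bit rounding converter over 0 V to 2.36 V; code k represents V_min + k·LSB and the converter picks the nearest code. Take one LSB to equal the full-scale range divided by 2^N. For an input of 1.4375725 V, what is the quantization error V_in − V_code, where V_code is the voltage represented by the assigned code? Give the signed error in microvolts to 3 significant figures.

V_FS = 2.36 V. LSB = 2.36 V / 2^15 ≈ 72.02 µV.
Position in LSBs: (1.4375725 − (0)) × 32768/2.36 = 19960.3287; rounding gives k = 19960.
Reconstructed level: 0 + 19960 × 2.36/32768 V = 1.4375488281 V.
e = 1.4375725 − (1.4375488281) = +23.7 µV.

+23.7 µV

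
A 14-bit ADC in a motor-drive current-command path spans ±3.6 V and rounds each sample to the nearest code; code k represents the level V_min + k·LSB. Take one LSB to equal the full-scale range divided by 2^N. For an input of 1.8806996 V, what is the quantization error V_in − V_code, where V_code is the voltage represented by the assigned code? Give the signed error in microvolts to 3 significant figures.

−160 µV

Span: 3.6 V − (-3.6 V) = 7.2 V. LSB = 7.2 V / 2^14 ≈ 439.5 µV.
Position in LSBs: (1.8806996 − (-3.6)) × 16384/7.2 = 12471.6364; rounding gives k = 12472.
V_code = V_min + k × range/2^14 = -3.6 + 12472 × 7.2/16384 = 1.8808593750 V.
Error = V_in − V_code = 1.8806996 − (1.8808593750) = −160 µV.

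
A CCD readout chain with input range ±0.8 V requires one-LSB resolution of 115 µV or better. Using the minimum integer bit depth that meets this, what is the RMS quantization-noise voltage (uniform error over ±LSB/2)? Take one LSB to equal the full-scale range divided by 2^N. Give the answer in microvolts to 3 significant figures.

Range = 0.8 − (-0.8) = 1.6 V.
Levels needed ≥ 1.6/115 µV = 13910. 2^14 = 16384 suffices, so N_min = 14.
LSB = 1.6 V ÷ 2^14 = 1.6/16384 V = 97.656 µV.
V_rms = LSB/√12 = 28.2 µV.

28.2 µV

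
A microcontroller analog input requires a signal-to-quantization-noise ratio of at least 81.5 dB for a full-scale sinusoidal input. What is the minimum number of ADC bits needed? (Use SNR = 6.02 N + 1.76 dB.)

Required N = ⌈(81.5 − 1.76)/6.02⌉ = ⌈13.246⌉ = 14.

14 bits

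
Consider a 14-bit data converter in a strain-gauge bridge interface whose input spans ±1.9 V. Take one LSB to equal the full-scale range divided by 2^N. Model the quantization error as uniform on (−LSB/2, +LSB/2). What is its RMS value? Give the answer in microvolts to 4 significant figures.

Range = 1.9 − (-1.9) = 3.8 V.
Step size = 3.8/16384 V = 231.934 µV.
σ_q = LSB/√12 = 231.934 µV/3.4641 = 66.95 µV.

66.95 µV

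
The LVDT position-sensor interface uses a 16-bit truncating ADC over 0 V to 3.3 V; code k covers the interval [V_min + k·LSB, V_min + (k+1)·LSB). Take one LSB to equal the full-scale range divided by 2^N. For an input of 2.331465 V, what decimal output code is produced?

Range is 3.3 V. LSB = 3.3 V / 2^16 ≈ 50.35 µV.
code = ⌊(V_in − V_min)/LSB⌋ = ⌊(V_in − V_min) × 2^16 / range⌋
     = ⌊(2.331465 − (0)) × 65536 / 3.3⌋ = ⌊2.331465 × 65536/3.3⌋
     = ⌊46301.482⌋ = 46301.

46301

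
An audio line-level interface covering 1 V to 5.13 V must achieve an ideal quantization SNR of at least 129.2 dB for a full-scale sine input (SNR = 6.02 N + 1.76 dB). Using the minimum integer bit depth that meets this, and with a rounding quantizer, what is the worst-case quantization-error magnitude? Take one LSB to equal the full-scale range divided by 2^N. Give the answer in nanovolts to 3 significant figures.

Span: 5.13 V − (1 V) = 4.13 V.
Solving 6.02 N ≥ 129.2 − 1.76: N ≥ 21.169. Round up → N = 22.
LSB = 4.13 V / 2^22 = 0.98467 µV.
|e|_max = LSB/2 = 492 nV.

492 nV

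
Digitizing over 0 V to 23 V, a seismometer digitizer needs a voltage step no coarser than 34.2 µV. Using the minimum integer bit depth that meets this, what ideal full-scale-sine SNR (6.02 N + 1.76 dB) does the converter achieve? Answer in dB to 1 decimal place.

122.2 dB

Full-scale range = 23 V.
Levels needed ≥ 23/34.2 µV = 672500. 2^20 = 1048576 suffices, so N_min = 20.
SNR = 6.02 × 20 + 1.76 = 122.16 dB.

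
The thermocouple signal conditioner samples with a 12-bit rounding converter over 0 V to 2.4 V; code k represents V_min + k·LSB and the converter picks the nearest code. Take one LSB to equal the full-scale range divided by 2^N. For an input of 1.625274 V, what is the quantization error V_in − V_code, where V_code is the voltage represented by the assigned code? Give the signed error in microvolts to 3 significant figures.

Span = 2.4 V. LSB = 2.4 V / 2^12 ≈ 0.5859 mV.
(V_in − V_min)/LSB = (1.625274 − (0)) × 4096/2.4 = 2773.8010 → nearest code k = 2774.
V_code = 0 + (2774/4096) × 2.4 = 1.625390625 V.
Error = V_in − V_code = 1.625274 − (1.625390625) = −117 µV.

−117 µV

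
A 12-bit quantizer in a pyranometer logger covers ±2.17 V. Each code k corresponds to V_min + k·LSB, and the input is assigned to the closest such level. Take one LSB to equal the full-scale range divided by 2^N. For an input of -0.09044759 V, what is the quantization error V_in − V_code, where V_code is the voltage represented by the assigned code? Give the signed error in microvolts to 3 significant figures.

−384 µV

The full-scale span is 2.17 − (-2.17) = 4.34 V. LSB = 4.34 V / 2^12 ≈ 1.060 mV.
(-0.09044759 − (-2.17)) / LSB = 2.07955241 × 4096/4.34 = 1962.6375. Nearest integer: k = 1963.
Reconstructed level: -2.17 + 1963 × 4.34/4096 V = -0.09006347656 V.
e = -0.09044759 − (-0.09006347656) = −384 µV.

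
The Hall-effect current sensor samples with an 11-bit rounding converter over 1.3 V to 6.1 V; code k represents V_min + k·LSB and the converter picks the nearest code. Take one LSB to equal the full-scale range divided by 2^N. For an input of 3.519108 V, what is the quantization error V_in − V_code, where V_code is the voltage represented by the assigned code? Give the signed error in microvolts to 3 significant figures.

Full-scale range = 6.1 V − (1.3 V) = 4.8 V. LSB = 4.8 V / 2^11 ≈ 2.344 mV.
(3.519108 − (1.3)) / LSB = 2.219108 × 2048/4.8 = 946.8194. Nearest integer: k = 947.
V_code = 1.3 + (947/2048) × 4.8 = 3.519531250 V.
Error = V_in − V_code = 3.519108 − (3.519531250) = −423 µV.

−423 µV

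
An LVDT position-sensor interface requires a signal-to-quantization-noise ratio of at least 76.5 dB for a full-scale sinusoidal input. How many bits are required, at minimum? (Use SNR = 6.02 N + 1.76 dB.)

N ≥ (76.5 − 1.76)/6.02 = 12.415 → N_min = 13.

13 bits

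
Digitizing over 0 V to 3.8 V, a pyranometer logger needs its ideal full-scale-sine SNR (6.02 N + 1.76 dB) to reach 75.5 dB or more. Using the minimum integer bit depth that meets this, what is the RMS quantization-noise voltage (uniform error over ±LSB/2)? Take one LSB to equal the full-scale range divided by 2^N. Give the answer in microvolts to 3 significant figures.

134 µV

Range is 3.8 V.
N ≥ (75.5 − 1.76)/6.02 = 12.249 → N_min = 13.
LSB = 3.8 V / 2^13 = 463.87 µV.
RMS noise = LSB/√12 = 134 µV.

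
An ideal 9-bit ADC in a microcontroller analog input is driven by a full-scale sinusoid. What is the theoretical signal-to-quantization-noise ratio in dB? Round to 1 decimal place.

Ideal quantization SNR: 6.02 × 9 + 1.76 dB = 55.9 dB.

55.9 dB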